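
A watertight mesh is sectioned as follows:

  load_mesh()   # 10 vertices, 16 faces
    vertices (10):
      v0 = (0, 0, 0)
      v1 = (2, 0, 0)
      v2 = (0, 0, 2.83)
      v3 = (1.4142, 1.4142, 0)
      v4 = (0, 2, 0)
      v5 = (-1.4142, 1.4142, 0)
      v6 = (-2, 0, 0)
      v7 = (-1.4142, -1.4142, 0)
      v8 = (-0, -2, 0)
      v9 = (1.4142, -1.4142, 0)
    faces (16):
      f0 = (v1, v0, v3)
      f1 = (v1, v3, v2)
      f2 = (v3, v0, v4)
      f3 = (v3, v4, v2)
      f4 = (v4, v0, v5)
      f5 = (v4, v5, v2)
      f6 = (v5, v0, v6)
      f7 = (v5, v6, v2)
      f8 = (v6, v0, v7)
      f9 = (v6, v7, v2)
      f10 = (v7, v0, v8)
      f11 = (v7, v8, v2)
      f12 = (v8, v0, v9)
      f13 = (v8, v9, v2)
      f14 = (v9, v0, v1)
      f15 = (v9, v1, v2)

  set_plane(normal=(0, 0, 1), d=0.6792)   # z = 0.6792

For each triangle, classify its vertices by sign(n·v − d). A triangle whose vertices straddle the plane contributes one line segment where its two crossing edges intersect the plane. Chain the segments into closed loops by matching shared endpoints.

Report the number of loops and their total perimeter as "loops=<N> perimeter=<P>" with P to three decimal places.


Straddling triangles (8 of 16):
  (v1,v3,v2) [--+] → (1.07479, 1.07479, 0.6792)–(1.52, 0, 0.6792)  len=1.1634
  (v3,v4,v2) [--+] → (0, 1.52, 0.6792)–(1.07479, 1.07479, 0.6792)  len=1.1634
  (v4,v5,v2) [--+] → (-1.07479, 1.07479, 0.6792)–(0, 1.52, 0.6792)  len=1.1634
  (v5,v6,v2) [--+] → (-1.52, 0, 0.6792)–(-1.07479, 1.07479, 0.6792)  len=1.1634
  (v6,v7,v2) [--+] → (-1.07479, -1.07479, 0.6792)–(-1.52, 0, 0.6792)  len=1.1634
  (v7,v8,v2) [--+] → (0, -1.52, 0.6792)–(-1.07479, -1.07479, 0.6792)  len=1.1634
  (v8,v9,v2) [--+] → (1.07479, -1.07479, 0.6792)–(0, -1.52, 0.6792)  len=1.1634
  (v9,v1,v2) [--+] → (1.52, 0, 0.6792)–(1.07479, -1.07479, 0.6792)  len=1.1634

Chained into 1 loop(s):
  loop 1: 8 segments, perimeter = 9.3068
Total perimeter = 9.307

loops=1 perimeter=9.307


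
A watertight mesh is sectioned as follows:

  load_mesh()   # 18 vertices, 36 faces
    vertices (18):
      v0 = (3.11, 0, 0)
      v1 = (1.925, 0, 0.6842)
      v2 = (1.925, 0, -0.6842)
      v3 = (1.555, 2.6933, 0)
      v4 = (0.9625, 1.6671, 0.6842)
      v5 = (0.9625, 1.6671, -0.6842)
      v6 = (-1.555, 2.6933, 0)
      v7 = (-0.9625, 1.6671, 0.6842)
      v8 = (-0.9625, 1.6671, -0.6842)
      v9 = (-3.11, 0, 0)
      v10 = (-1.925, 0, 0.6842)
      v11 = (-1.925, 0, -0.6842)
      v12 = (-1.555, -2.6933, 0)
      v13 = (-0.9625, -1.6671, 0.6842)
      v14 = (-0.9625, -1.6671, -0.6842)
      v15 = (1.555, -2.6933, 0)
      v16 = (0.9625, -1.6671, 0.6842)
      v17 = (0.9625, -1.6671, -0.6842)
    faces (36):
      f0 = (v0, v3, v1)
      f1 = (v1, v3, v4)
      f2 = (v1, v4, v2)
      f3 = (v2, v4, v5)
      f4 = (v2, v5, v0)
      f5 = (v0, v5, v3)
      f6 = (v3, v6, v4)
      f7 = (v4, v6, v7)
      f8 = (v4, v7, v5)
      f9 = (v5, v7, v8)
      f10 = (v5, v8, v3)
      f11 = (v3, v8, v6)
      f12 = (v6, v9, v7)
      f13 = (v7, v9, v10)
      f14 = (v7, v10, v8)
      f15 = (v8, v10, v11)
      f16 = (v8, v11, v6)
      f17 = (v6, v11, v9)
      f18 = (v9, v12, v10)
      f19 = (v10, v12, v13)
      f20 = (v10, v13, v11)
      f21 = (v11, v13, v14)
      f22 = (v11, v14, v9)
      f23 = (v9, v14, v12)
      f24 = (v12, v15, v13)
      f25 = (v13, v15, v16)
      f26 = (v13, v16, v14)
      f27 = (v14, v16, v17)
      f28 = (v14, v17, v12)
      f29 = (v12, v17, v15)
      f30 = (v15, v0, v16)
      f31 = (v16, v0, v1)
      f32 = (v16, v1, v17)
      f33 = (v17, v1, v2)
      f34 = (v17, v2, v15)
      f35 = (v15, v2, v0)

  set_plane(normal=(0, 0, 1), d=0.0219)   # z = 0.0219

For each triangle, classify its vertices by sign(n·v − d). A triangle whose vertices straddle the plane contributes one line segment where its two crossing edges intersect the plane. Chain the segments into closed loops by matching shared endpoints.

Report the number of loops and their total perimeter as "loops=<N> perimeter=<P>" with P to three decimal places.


Straddling triangles (24 of 36):
  (v0,v3,v1) [--+] → (1.56684, 2.60709, 0.0219)–(3.07207, 0, 0.0219)  len=3.0104
  (v1,v3,v4) [+-+] → (1.56684, 2.60709, 0.0219)–(1.53604, 2.66045, 0.0219)  len=0.0616
  (v1,v4,v2) [++-] → (1.42835, 0.86023, 0.0219)–(1.925, 0, 0.0219)  len=0.9933
  (v2,v4,v5) [-+-] → (1.42835, 0.86023, 0.0219)–(0.9625, 1.6671, 0.0219)  len=0.9317
  (v3,v6,v4) [--+] → (-1.47442, 2.66045, 0.0219)–(1.53604, 2.66045, 0.0219)  len=3.0105
  (v4,v6,v7) [+-+] → (-1.47442, 2.66045, 0.0219)–(-1.53604, 2.66045, 0.0219)  len=0.0616
  (v4,v7,v5) [++-] → (-0.0308079, 1.6671, 0.0219)–(0.9625, 1.6671, 0.0219)  len=0.9933
  (v5,v7,v8) [-+-] → (-0.0308079, 1.6671, 0.0219)–(-0.9625, 1.6671, 0.0219)  len=0.9317
  (v6,v9,v7) [--+] → (-3.04126, 0.0533608, 0.0219)–(-1.53604, 2.66045, 0.0219)  len=3.0104
  (v7,v9,v10) [+-+] → (-3.04126, 0.0533608, 0.0219)–(-3.07207, 0, 0.0219)  len=0.0616
  (v7,v10,v8) [++-] → (-1.45915, 0.80687, 0.0219)–(-0.9625, 1.6671, 0.0219)  len=0.9933
  (v8,v10,v11) [-+-] → (-1.45915, 0.80687, 0.0219)–(-1.925, 0, 0.0219)  len=0.9317
  (v9,v12,v10) [--+] → (-1.56684, -2.60709, 0.0219)–(-3.07207, 0, 0.0219)  len=3.0104
  (v10,v12,v13) [+-+] → (-1.56684, -2.60709, 0.0219)–(-1.53604, -2.66045, 0.0219)  len=0.0616
  (v10,v13,v11) [++-] → (-1.42835, -0.86023, 0.0219)–(-1.925, 0, 0.0219)  len=0.9933
  (v11,v13,v14) [-+-] → (-1.42835, -0.86023, 0.0219)–(-0.9625, -1.6671, 0.0219)  len=0.9317
  (v12,v15,v13) [--+] → (1.47442, -2.66045, 0.0219)–(-1.53604, -2.66045, 0.0219)  len=3.0105
  (v13,v15,v16) [+-+] → (1.47442, -2.66045, 0.0219)–(1.53604, -2.66045, 0.0219)  len=0.0616
  (v13,v16,v14) [++-] → (0.0308079, -1.6671, 0.0219)–(-0.9625, -1.6671, 0.0219)  len=0.9933
  (v14,v16,v17) [-+-] → (0.0308079, -1.6671, 0.0219)–(0.9625, -1.6671, 0.0219)  len=0.9317
  (v15,v0,v16) [--+] → (3.04126, -0.0533608, 0.0219)–(1.53604, -2.66045, 0.0219)  len=3.0104
  (v16,v0,v1) [+-+] → (3.04126, -0.0533608, 0.0219)–(3.07207, 0, 0.0219)  len=0.0616
  (v16,v1,v17) [++-] → (1.45915, -0.80687, 0.0219)–(0.9625, -1.6671, 0.0219)  len=0.9933
  (v17,v1,v2) [-+-] → (1.45915, -0.80687, 0.0219)–(1.925, 0, 0.0219)  len=0.9317

Chained into 2 loop(s):
  loop 1: 12 segments, perimeter = 18.4323
  loop 2: 12 segments, perimeter = 11.5500
Total perimeter = 29.982

loops=2 perimeter=29.982


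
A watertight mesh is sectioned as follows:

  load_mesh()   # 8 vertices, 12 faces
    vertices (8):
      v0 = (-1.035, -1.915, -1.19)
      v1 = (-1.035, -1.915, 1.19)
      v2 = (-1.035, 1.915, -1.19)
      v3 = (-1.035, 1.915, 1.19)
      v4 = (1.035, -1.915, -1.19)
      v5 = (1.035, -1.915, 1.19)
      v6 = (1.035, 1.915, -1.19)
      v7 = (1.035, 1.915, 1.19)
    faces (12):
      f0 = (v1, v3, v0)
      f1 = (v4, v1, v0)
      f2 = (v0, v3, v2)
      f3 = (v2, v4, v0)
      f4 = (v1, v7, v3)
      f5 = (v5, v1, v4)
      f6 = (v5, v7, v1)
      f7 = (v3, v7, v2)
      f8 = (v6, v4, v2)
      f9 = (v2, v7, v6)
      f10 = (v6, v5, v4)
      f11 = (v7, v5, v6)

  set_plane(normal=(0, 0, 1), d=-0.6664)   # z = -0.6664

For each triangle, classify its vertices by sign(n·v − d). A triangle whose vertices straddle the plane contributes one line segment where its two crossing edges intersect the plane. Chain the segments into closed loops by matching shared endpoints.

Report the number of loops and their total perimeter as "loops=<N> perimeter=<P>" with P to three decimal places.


Straddling triangles (8 of 12):
  (v1,v3,v0) [++-] → (-1.035, -1.0724, -0.6664)–(-1.035, -1.915, -0.6664)  len=0.8426
  (v4,v1,v0) [-+-] → (0.5796, -1.915, -0.6664)–(-1.035, -1.915, -0.6664)  len=1.6146
  (v0,v3,v2) [-+-] → (-1.035, -1.0724, -0.6664)–(-1.035, 1.915, -0.6664)  len=2.9874
  (v5,v1,v4) [++-] → (0.5796, -1.915, -0.6664)–(1.035, -1.915, -0.6664)  len=0.4554
  (v3,v7,v2) [++-] → (-0.5796, 1.915, -0.6664)–(-1.035, 1.915, -0.6664)  len=0.4554
  (v2,v7,v6) [-+-] → (-0.5796, 1.915, -0.6664)–(1.035, 1.915, -0.6664)  len=1.6146
  (v6,v5,v4) [-+-] → (1.035, 1.0724, -0.6664)–(1.035, -1.915, -0.6664)  len=2.9874
  (v7,v5,v6) [++-] → (1.035, 1.0724, -0.6664)–(1.035, 1.915, -0.6664)  len=0.8426

Chained into 1 loop(s):
  loop 1: 8 segments, perimeter = 11.8000
Total perimeter = 11.800

loops=1 perimeter=11.800


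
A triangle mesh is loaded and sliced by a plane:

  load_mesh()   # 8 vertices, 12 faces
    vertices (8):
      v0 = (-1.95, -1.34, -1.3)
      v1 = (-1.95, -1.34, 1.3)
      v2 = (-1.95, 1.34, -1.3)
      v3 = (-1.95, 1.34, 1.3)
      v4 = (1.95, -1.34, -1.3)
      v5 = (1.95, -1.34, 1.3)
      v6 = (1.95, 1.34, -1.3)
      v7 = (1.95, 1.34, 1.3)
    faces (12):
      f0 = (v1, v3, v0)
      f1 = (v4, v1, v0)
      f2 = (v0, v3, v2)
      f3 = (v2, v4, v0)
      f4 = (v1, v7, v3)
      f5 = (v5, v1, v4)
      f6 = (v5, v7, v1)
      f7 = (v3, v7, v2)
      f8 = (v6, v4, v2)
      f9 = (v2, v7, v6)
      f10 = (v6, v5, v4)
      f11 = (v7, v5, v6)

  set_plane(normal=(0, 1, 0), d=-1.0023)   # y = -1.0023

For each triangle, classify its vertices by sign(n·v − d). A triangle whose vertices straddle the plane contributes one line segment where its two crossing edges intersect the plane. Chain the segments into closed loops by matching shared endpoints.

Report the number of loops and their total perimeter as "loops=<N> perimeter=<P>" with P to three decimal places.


Straddling triangles (8 of 12):
  (v1,v3,v0) [-+-] → (-1.95, -1.0023, 1.3)–(-1.95, -1.0023, -0.972381)  len=2.2724
  (v0,v3,v2) [-++] → (-1.95, -1.0023, -0.972381)–(-1.95, -1.0023, -1.3)  len=0.3276
  (v2,v4,v0) [+--] → (1.45857, -1.0023, -1.3)–(-1.95, -1.0023, -1.3)  len=3.4086
  (v1,v7,v3) [-++] → (-1.45857, -1.0023, 1.3)–(-1.95, -1.0023, 1.3)  len=0.4914
  (v5,v7,v1) [-+-] → (1.95, -1.0023, 1.3)–(-1.45857, -1.0023, 1.3)  len=3.4086
  (v6,v4,v2) [+-+] → (1.95, -1.0023, -1.3)–(1.45857, -1.0023, -1.3)  len=0.4914
  (v6,v5,v4) [+--] → (1.95, -1.0023, 0.972381)–(1.95, -1.0023, -1.3)  len=2.2724
  (v7,v5,v6) [+-+] → (1.95, -1.0023, 1.3)–(1.95, -1.0023, 0.972381)  len=0.3276

Chained into 1 loop(s):
  loop 1: 8 segments, perimeter = 13.0000
Total perimeter = 13.000

loops=1 perimeter=13.000


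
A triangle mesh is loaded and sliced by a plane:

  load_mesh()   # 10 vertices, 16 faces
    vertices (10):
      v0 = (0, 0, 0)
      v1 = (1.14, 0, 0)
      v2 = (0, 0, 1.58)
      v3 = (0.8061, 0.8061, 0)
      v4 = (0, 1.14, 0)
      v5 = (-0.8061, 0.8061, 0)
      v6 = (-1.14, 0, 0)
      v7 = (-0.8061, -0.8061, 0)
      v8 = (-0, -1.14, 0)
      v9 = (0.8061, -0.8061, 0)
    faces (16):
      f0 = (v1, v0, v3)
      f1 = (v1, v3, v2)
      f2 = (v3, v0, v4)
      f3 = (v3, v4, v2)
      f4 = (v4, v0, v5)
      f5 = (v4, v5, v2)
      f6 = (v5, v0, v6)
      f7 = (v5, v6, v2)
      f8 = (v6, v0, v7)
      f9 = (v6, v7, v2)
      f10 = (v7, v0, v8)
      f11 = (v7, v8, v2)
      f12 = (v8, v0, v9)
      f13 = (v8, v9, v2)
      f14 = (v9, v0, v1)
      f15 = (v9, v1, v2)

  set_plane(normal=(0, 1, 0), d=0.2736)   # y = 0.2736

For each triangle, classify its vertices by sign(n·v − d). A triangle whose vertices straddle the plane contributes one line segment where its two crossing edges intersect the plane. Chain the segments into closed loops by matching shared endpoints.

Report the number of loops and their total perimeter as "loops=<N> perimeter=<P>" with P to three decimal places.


loops=1 perimeter=5.258

Straddling triangles (8 of 16):
  (v1,v0,v3) [--+] → (0.2736, 0.2736, 0)–(1.02667, 0.2736, 0)  len=0.7531
  (v1,v3,v2) [-+-] → (1.02667, 0.2736, 0)–(0.2736, 0.2736, 1.04373)  len=1.2870
  (v3,v0,v4) [+-+] → (0.2736, 0.2736, 0)–(0, 0.2736, 0)  len=0.2736
  (v3,v4,v2) [++-] → (0, 0.2736, 1.2008)–(0.2736, 0.2736, 1.04373)  len=0.3155
  (v4,v0,v5) [+-+] → (0, 0.2736, 0)–(-0.2736, 0.2736, 0)  len=0.2736
  (v4,v5,v2) [++-] → (-0.2736, 0.2736, 1.04373)–(0, 0.2736, 1.2008)  len=0.3155
  (v5,v0,v6) [+--] → (-0.2736, 0.2736, 0)–(-1.02667, 0.2736, 0)  len=0.7531
  (v5,v6,v2) [+--] → (-1.02667, 0.2736, 0)–(-0.2736, 0.2736, 1.04373)  len=1.2870

Chained into 1 loop(s):
  loop 1: 8 segments, perimeter = 5.2584
Total perimeter = 5.258


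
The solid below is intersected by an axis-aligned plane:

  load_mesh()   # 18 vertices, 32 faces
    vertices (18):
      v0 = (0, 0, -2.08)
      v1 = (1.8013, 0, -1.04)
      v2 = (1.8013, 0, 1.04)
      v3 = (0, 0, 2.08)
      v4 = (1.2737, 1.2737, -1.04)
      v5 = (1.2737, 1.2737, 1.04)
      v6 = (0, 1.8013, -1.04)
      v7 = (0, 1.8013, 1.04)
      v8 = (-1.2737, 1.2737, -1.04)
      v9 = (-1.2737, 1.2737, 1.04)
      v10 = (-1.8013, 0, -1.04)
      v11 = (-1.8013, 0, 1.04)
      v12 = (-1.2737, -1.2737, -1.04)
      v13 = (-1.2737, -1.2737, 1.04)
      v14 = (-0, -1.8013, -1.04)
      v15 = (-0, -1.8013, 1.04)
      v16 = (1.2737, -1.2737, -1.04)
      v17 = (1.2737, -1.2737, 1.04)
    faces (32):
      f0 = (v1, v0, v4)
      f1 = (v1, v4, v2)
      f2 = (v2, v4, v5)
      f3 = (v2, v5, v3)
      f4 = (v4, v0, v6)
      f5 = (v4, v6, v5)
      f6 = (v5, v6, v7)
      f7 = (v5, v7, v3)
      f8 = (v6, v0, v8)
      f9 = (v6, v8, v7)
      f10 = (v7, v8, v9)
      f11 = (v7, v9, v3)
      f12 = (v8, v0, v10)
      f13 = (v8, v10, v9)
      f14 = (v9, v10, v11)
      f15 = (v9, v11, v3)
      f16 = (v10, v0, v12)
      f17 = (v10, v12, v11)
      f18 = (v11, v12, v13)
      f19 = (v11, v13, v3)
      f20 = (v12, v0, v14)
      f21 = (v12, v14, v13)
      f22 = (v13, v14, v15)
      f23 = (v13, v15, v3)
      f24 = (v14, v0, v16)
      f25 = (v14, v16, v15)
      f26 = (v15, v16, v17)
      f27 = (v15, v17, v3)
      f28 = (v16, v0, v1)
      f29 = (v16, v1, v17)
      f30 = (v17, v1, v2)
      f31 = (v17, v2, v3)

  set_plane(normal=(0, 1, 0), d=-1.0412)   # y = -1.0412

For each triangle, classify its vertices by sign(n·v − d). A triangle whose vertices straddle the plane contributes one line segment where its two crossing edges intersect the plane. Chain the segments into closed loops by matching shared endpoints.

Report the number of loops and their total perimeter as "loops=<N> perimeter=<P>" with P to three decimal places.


Straddling triangles (12 of 32):
  (v10,v0,v12) [++-] → (-1.0412, -1.0412, -1.22984)–(-1.37001, -1.0412, -1.04)  len=0.3797
  (v10,v12,v11) [+-+] → (-1.37001, -1.0412, -1.04)–(-1.37001, -1.0412, -0.660319)  len=0.3797
  (v11,v12,v13) [+--] → (-1.37001, -1.0412, -0.660319)–(-1.37001, -1.0412, 1.04)  len=1.7003
  (v11,v13,v3) [+-+] → (-1.37001, -1.0412, 1.04)–(-1.0412, -1.0412, 1.22984)  len=0.3797
  (v12,v0,v14) [-+-] → (-1.0412, -1.0412, -1.22984)–(0, -1.0412, -1.47885)  len=1.0706
  (v13,v15,v3) [--+] → (0, -1.0412, 1.47885)–(-1.0412, -1.0412, 1.22984)  len=1.0706
  (v14,v0,v16) [-+-] → (0, -1.0412, -1.47885)–(1.0412, -1.0412, -1.22984)  len=1.0706
  (v15,v17,v3) [--+] → (1.0412, -1.0412, 1.22984)–(0, -1.0412, 1.47885)  len=1.0706
  (v16,v0,v1) [-++] → (1.0412, -1.0412, -1.22984)–(1.37001, -1.0412, -1.04)  len=0.3797
  (v16,v1,v17) [-+-] → (1.37001, -1.0412, -1.04)–(1.37001, -1.0412, 0.660319)  len=1.7003
  (v17,v1,v2) [-++] → (1.37001, -1.0412, 0.660319)–(1.37001, -1.0412, 1.04)  len=0.3797
  (v17,v2,v3) [-++] → (1.37001, -1.0412, 1.04)–(1.0412, -1.0412, 1.22984)  len=0.3797

Chained into 1 loop(s):
  loop 1: 12 segments, perimeter = 9.9610
Total perimeter = 9.961

loops=1 perimeter=9.961


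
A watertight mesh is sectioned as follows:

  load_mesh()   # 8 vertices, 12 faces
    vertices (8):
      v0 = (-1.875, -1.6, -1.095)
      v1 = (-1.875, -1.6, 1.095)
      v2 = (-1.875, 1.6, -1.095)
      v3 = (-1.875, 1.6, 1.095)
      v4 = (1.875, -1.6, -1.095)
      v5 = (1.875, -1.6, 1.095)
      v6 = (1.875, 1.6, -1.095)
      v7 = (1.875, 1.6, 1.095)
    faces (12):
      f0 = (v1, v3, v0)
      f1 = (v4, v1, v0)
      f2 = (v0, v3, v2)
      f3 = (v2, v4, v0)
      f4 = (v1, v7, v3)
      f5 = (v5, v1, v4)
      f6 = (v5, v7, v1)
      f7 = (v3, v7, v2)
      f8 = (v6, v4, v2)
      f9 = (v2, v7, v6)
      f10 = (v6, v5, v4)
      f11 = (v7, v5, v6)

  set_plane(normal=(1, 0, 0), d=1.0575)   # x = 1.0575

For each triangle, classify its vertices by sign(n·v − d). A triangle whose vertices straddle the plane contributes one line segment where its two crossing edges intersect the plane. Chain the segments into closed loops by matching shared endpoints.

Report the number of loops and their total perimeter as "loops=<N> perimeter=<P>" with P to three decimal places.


loops=1 perimeter=10.780

Straddling triangles (8 of 12):
  (v4,v1,v0) [+--] → (1.0575, -1.6, -0.61758)–(1.0575, -1.6, -1.095)  len=0.4774
  (v2,v4,v0) [-+-] → (1.0575, -0.9024, -1.095)–(1.0575, -1.6, -1.095)  len=0.6976
  (v1,v7,v3) [-+-] → (1.0575, 0.9024, 1.095)–(1.0575, 1.6, 1.095)  len=0.6976
  (v5,v1,v4) [+-+] → (1.0575, -1.6, 1.095)–(1.0575, -1.6, -0.61758)  len=1.7126
  (v5,v7,v1) [++-] → (1.0575, 0.9024, 1.095)–(1.0575, -1.6, 1.095)  len=2.5024
  (v3,v7,v2) [-+-] → (1.0575, 1.6, 1.095)–(1.0575, 1.6, 0.61758)  len=0.4774
  (v6,v4,v2) [++-] → (1.0575, -0.9024, -1.095)–(1.0575, 1.6, -1.095)  len=2.5024
  (v2,v7,v6) [-++] → (1.0575, 1.6, 0.61758)–(1.0575, 1.6, -1.095)  len=1.7126

Chained into 1 loop(s):
  loop 1: 8 segments, perimeter = 10.7800
Total perimeter = 10.780


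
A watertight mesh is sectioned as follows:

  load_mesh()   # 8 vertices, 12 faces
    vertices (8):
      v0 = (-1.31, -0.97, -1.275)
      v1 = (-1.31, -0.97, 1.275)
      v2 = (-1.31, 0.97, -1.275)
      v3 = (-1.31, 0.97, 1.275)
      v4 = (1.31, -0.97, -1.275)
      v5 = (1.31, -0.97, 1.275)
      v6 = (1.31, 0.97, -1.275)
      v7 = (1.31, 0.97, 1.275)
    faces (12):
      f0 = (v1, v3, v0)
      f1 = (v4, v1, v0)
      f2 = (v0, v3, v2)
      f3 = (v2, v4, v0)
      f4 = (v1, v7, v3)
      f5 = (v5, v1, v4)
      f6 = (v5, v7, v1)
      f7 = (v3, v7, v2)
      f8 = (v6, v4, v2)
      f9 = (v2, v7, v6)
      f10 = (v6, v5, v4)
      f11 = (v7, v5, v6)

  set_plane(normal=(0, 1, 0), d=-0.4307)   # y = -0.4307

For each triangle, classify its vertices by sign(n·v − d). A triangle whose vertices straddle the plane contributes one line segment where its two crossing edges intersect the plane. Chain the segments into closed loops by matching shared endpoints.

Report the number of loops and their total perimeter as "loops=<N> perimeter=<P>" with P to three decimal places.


Straddling triangles (8 of 12):
  (v1,v3,v0) [-+-] → (-1.31, -0.4307, 1.275)–(-1.31, -0.4307, -0.566126)  len=1.8411
  (v0,v3,v2) [-++] → (-1.31, -0.4307, -0.566126)–(-1.31, -0.4307, -1.275)  len=0.7089
  (v2,v4,v0) [+--] → (0.581667, -0.4307, -1.275)–(-1.31, -0.4307, -1.275)  len=1.8917
  (v1,v7,v3) [-++] → (-0.581667, -0.4307, 1.275)–(-1.31, -0.4307, 1.275)  len=0.7283
  (v5,v7,v1) [-+-] → (1.31, -0.4307, 1.275)–(-0.581667, -0.4307, 1.275)  len=1.8917
  (v6,v4,v2) [+-+] → (1.31, -0.4307, -1.275)–(0.581667, -0.4307, -1.275)  len=0.7283
  (v6,v5,v4) [+--] → (1.31, -0.4307, 0.566126)–(1.31, -0.4307, -1.275)  len=1.8411
  (v7,v5,v6) [+-+] → (1.31, -0.4307, 1.275)–(1.31, -0.4307, 0.566126)  len=0.7089

Chained into 1 loop(s):
  loop 1: 8 segments, perimeter = 10.3400
Total perimeter = 10.340

loops=1 perimeter=10.340


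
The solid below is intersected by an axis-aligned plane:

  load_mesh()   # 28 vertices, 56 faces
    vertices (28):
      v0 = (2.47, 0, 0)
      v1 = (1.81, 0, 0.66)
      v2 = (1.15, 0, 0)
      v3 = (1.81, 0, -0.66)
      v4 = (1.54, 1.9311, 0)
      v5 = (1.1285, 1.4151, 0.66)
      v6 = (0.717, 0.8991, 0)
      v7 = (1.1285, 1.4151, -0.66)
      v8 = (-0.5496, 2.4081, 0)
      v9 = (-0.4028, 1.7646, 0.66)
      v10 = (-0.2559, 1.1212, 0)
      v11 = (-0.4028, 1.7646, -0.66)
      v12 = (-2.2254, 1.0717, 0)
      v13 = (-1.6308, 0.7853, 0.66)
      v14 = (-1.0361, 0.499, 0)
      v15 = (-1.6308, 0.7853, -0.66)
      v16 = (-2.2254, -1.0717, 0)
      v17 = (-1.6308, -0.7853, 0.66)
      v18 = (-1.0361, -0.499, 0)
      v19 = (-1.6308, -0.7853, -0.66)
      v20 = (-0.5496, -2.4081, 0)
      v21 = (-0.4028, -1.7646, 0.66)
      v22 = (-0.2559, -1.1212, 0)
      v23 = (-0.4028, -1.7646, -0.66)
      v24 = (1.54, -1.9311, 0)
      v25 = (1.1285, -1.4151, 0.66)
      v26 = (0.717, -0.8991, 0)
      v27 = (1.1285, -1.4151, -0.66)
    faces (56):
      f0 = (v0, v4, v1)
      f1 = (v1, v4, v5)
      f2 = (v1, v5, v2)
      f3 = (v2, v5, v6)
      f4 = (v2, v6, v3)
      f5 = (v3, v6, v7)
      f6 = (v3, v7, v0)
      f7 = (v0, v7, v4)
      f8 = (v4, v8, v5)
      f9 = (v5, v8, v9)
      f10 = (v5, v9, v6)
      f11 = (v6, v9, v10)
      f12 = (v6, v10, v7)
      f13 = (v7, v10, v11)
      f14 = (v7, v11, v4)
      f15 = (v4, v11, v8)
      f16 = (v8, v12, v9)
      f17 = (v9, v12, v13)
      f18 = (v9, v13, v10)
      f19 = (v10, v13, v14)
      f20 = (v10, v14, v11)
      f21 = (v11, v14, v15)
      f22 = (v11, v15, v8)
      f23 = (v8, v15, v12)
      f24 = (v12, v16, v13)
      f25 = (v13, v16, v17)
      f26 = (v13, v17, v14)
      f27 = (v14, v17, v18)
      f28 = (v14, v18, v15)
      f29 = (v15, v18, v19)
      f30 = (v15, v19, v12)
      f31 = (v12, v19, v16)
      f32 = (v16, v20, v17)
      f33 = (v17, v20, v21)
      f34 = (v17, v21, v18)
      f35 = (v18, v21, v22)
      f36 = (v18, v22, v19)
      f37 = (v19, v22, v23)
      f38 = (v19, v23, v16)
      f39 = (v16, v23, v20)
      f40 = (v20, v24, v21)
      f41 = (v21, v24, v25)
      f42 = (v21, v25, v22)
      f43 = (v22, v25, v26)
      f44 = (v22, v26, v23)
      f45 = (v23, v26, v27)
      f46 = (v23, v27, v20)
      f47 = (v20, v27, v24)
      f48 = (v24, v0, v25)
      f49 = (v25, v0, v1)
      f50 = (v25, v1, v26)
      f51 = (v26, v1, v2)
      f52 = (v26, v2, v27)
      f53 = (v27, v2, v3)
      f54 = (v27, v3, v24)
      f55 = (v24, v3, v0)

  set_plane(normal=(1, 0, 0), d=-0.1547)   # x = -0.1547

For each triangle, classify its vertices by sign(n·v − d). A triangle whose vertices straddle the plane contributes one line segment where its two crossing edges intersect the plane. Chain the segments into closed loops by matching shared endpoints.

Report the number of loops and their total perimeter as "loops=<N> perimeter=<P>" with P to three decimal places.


loops=2 perimeter=7.189

Straddling triangles (16 of 56):
  (v4,v8,v5) [+-+] → (-0.1547, 2.31795, 0)–(-0.1547, 2.17442, 0.155315)  len=0.2115
  (v5,v8,v9) [+--] → (-0.1547, 2.17442, 0.155315)–(-0.1547, 1.70797, 0.66)  len=0.6872
  (v5,v9,v6) [+-+] → (-0.1547, 1.70797, 0.66)–(-0.1547, 1.57284, 0.513772)  len=0.1991
  (v6,v9,v10) [+--] → (-0.1547, 1.57284, 0.513772)–(-0.1547, 1.0981, 0)  len=0.6995
  (v6,v10,v7) [+-+] → (-0.1547, 1.0981, 0)–(-0.1547, 1.14268, -0.0482462)  len=0.0657
  (v7,v10,v11) [+--] → (-0.1547, 1.14268, -0.0482462)–(-0.1547, 1.70797, -0.66)  len=0.8329
  (v7,v11,v4) [+-+] → (-0.1547, 1.70797, -0.66)–(-0.1547, 1.78586, -0.575716)  len=0.1148
  (v4,v11,v8) [+--] → (-0.1547, 1.78586, -0.575716)–(-0.1547, 2.31795, 0)  len=0.7839
  (v20,v24,v21) [-+-] → (-0.1547, -2.31795, 0)–(-0.1547, -1.78586, 0.575716)  len=0.7839
  (v21,v24,v25) [-++] → (-0.1547, -1.78586, 0.575716)–(-0.1547, -1.70797, 0.66)  len=0.1148
  (v21,v25,v22) [-+-] → (-0.1547, -1.70797, 0.66)–(-0.1547, -1.14268, 0.0482462)  len=0.8329
  (v22,v25,v26) [-++] → (-0.1547, -1.14268, 0.0482462)–(-0.1547, -1.0981, 0)  len=0.0657
  (v22,v26,v23) [-+-] → (-0.1547, -1.0981, 0)–(-0.1547, -1.57284, -0.513772)  len=0.6995
  (v23,v26,v27) [-++] → (-0.1547, -1.57284, -0.513772)–(-0.1547, -1.70797, -0.66)  len=0.1991
  (v23,v27,v20) [-+-] → (-0.1547, -1.70797, -0.66)–(-0.1547, -2.17442, -0.155315)  len=0.6872
  (v20,v27,v24) [-++] → (-0.1547, -2.17442, -0.155315)–(-0.1547, -2.31795, 0)  len=0.2115

Chained into 2 loop(s):
  loop 1: 8 segments, perimeter = 3.5947
  loop 2: 8 segments, perimeter = 3.5947
Total perimeter = 7.189


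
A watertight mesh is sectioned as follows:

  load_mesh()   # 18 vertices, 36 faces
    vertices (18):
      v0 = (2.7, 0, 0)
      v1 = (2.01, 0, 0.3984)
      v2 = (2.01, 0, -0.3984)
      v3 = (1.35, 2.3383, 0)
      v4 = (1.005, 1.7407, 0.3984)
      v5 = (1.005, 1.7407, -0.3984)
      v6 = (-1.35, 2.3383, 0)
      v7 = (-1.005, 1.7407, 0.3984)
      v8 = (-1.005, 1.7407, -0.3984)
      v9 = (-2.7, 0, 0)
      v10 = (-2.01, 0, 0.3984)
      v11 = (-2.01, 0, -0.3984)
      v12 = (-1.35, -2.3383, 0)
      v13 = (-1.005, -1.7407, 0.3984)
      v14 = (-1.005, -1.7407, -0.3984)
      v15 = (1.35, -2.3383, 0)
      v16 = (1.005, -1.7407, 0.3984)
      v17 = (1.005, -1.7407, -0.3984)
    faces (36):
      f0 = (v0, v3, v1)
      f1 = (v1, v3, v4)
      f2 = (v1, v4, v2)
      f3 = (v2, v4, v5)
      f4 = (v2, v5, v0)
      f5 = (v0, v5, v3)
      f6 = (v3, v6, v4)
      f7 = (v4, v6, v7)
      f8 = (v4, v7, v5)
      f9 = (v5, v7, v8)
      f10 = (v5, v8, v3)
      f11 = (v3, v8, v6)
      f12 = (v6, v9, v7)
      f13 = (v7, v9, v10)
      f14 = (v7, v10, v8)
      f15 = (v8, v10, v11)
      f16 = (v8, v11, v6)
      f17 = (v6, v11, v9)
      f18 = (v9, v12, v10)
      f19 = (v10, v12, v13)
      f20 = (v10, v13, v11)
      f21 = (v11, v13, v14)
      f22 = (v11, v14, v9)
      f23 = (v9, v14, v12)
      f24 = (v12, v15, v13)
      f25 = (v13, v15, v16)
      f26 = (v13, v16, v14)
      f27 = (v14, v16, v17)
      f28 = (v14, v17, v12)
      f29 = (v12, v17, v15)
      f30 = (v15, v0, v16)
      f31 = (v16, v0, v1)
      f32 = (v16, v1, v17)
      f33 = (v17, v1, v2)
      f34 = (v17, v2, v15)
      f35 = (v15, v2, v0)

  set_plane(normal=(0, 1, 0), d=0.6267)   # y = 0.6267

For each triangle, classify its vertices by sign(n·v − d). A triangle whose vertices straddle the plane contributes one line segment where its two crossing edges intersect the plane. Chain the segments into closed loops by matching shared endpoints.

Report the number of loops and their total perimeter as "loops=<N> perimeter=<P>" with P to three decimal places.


Straddling triangles (12 of 36):
  (v0,v3,v1) [-+-] → (2.33818, 0.6267, 0)–(1.83311, 0.6267, 0.291623)  len=0.5832
  (v1,v3,v4) [-++] → (1.83311, 0.6267, 0.291623)–(1.64817, 0.6267, 0.3984)  len=0.2135
  (v1,v4,v2) [-+-] → (1.64817, 0.6267, 0.3984)–(1.64817, 0.6267, -0.11153)  len=0.5099
  (v2,v4,v5) [-++] → (1.64817, 0.6267, -0.11153)–(1.64817, 0.6267, -0.3984)  len=0.2869
  (v2,v5,v0) [-+-] → (1.64817, 0.6267, -0.3984)–(2.08975, 0.6267, -0.143435)  len=0.5099
  (v0,v5,v3) [-++] → (2.08975, 0.6267, -0.143435)–(2.33818, 0.6267, 0)  len=0.2869
  (v6,v9,v7) [+-+] → (-2.33818, 0.6267, 0)–(-2.08975, 0.6267, 0.143435)  len=0.2869
  (v7,v9,v10) [+--] → (-2.08975, 0.6267, 0.143435)–(-1.64817, 0.6267, 0.3984)  len=0.5099
  (v7,v10,v8) [+-+] → (-1.64817, 0.6267, 0.3984)–(-1.64817, 0.6267, 0.11153)  len=0.2869
  (v8,v10,v11) [+--] → (-1.64817, 0.6267, 0.11153)–(-1.64817, 0.6267, -0.3984)  len=0.5099
  (v8,v11,v6) [+-+] → (-1.64817, 0.6267, -0.3984)–(-1.83311, 0.6267, -0.291623)  len=0.2135
  (v6,v11,v9) [+--] → (-1.83311, 0.6267, -0.291623)–(-2.33818, 0.6267, 0)  len=0.5832

Chained into 2 loop(s):
  loop 1: 6 segments, perimeter = 2.3903
  loop 2: 6 segments, perimeter = 2.3903
Total perimeter = 4.781

loops=2 perimeter=4.781


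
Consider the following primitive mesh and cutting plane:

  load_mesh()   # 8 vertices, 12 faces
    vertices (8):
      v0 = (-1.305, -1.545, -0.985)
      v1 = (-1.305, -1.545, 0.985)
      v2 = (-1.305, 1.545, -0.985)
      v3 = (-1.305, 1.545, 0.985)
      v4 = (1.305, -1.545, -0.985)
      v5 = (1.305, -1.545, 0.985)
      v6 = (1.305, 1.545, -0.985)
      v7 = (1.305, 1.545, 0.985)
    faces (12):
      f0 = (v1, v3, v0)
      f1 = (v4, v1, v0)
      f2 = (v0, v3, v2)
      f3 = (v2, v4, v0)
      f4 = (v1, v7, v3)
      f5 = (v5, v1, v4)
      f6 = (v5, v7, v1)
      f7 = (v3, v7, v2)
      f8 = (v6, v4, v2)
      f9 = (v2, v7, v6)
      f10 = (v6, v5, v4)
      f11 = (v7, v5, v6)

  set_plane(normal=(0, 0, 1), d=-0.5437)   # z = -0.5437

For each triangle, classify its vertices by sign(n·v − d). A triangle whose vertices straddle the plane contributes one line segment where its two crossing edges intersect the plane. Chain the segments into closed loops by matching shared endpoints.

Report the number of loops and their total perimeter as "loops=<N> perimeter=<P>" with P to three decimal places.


loops=1 perimeter=11.400

Straddling triangles (8 of 12):
  (v1,v3,v0) [++-] → (-1.305, -0.852809, -0.5437)–(-1.305, -1.545, -0.5437)  len=0.6922
  (v4,v1,v0) [-+-] → (0.720334, -1.545, -0.5437)–(-1.305, -1.545, -0.5437)  len=2.0253
  (v0,v3,v2) [-+-] → (-1.305, -0.852809, -0.5437)–(-1.305, 1.545, -0.5437)  len=2.3978
  (v5,v1,v4) [++-] → (0.720334, -1.545, -0.5437)–(1.305, -1.545, -0.5437)  len=0.5847
  (v3,v7,v2) [++-] → (-0.720334, 1.545, -0.5437)–(-1.305, 1.545, -0.5437)  len=0.5847
  (v2,v7,v6) [-+-] → (-0.720334, 1.545, -0.5437)–(1.305, 1.545, -0.5437)  len=2.0253
  (v6,v5,v4) [-+-] → (1.305, 0.852809, -0.5437)–(1.305, -1.545, -0.5437)  len=2.3978
  (v7,v5,v6) [++-] → (1.305, 0.852809, -0.5437)–(1.305, 1.545, -0.5437)  len=0.6922

Chained into 1 loop(s):
  loop 1: 8 segments, perimeter = 11.4000
Total perimeter = 11.400


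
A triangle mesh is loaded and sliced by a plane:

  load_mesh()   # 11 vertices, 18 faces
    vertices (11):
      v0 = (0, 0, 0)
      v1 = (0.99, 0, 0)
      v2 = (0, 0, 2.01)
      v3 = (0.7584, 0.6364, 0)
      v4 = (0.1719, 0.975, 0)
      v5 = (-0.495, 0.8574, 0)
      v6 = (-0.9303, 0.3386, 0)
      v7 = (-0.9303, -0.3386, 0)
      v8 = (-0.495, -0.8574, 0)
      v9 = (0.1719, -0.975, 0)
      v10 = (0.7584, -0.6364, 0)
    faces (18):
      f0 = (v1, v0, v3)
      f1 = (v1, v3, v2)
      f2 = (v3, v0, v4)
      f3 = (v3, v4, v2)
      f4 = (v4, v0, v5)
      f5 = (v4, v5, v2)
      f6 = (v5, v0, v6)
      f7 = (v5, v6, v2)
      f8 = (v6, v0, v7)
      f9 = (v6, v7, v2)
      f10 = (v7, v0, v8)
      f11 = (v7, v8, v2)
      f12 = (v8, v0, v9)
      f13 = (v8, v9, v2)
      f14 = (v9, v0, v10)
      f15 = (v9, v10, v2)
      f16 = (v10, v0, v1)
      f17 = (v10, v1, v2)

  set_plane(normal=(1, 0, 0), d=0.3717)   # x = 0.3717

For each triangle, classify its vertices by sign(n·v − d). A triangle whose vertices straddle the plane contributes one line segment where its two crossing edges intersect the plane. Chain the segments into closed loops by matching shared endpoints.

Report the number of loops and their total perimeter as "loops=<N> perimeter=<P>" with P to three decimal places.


Straddling triangles (8 of 18):
  (v1,v0,v3) [+-+] → (0.3717, 0, 0)–(0.3717, 0.311906, 0)  len=0.3119
  (v1,v3,v2) [++-] → (0.3717, 0.311906, 1.02488)–(0.3717, 0, 1.25534)  len=0.3878
  (v3,v0,v4) [+--] → (0.3717, 0.311906, 0)–(0.3717, 0.859651, 0)  len=0.5477
  (v3,v4,v2) [+--] → (0.3717, 0.859651, 0)–(0.3717, 0.311906, 1.02488)  len=1.1621
  (v9,v0,v10) [--+] → (0.3717, -0.311906, 0)–(0.3717, -0.859651, 0)  len=0.5477
  (v9,v10,v2) [-+-] → (0.3717, -0.859651, 0)–(0.3717, -0.311906, 1.02488)  len=1.1621
  (v10,v0,v1) [+-+] → (0.3717, -0.311906, 0)–(0.3717, 0, 0)  len=0.3119
  (v10,v1,v2) [++-] → (0.3717, 0, 1.25534)–(0.3717, -0.311906, 1.02488)  len=0.3878

Chained into 1 loop(s):
  loop 1: 8 segments, perimeter = 4.8191
Total perimeter = 4.819

loops=1 perimeter=4.819


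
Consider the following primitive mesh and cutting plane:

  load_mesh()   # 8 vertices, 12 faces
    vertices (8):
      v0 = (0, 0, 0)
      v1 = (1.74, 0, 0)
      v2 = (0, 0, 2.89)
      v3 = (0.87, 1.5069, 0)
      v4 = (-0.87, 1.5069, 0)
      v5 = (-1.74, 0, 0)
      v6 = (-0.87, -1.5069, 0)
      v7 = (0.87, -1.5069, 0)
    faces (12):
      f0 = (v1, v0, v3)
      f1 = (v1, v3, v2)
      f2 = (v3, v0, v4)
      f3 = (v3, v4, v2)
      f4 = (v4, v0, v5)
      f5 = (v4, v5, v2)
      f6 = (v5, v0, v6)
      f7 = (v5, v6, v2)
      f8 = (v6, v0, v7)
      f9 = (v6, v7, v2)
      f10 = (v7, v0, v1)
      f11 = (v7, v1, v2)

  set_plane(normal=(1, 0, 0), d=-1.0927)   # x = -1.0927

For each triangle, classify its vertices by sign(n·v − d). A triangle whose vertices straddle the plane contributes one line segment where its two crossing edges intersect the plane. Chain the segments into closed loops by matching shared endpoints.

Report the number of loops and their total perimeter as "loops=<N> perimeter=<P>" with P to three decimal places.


loops=1 perimeter=5.349

Straddling triangles (4 of 12):
  (v4,v0,v5) [++-] → (-1.0927, 0, 0)–(-1.0927, 1.12117, 0)  len=1.1212
  (v4,v5,v2) [+-+] → (-1.0927, 1.12117, 0)–(-1.0927, 0, 1.07511)  len=1.5533
  (v5,v0,v6) [-++] → (-1.0927, 0, 0)–(-1.0927, -1.12117, 0)  len=1.1212
  (v5,v6,v2) [-++] → (-1.0927, -1.12117, 0)–(-1.0927, 0, 1.07511)  len=1.5533

Chained into 1 loop(s):
  loop 1: 4 segments, perimeter = 5.3490
Total perimeter = 5.349


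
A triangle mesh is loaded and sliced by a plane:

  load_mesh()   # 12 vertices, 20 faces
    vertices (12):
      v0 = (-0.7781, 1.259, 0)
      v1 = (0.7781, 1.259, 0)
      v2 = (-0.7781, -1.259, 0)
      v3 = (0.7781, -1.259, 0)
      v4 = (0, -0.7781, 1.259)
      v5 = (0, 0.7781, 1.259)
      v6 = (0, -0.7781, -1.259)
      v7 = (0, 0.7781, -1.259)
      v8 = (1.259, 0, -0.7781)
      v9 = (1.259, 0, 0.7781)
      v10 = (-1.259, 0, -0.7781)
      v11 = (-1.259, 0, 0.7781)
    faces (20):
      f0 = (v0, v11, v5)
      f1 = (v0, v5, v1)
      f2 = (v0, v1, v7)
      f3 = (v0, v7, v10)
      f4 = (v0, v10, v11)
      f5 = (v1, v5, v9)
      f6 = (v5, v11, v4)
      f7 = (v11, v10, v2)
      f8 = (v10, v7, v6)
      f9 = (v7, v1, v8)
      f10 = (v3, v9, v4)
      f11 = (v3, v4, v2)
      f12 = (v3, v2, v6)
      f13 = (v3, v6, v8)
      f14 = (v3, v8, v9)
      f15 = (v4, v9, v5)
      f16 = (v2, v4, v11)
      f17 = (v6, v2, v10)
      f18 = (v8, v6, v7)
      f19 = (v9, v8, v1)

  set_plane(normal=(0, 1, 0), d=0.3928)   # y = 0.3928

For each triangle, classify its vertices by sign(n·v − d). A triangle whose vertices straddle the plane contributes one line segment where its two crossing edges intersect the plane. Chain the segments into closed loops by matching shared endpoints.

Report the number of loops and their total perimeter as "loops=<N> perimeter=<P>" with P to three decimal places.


Straddling triangles (10 of 20):
  (v0,v11,v5) [+-+] → (-1.10896, 0.3928, 0.535338)–(-0.623432, 0.3928, 1.02087)  len=0.6866
  (v0,v7,v10) [++-] → (-0.623432, 0.3928, -1.02087)–(-1.10896, 0.3928, -0.535338)  len=0.6866
  (v0,v10,v11) [+--] → (-1.10896, 0.3928, -0.535338)–(-1.10896, 0.3928, 0.535338)  len=1.0707
  (v1,v5,v9) [++-] → (0.623432, 0.3928, 1.02087)–(1.10896, 0.3928, 0.535338)  len=0.6866
  (v5,v11,v4) [+--] → (-0.623432, 0.3928, 1.02087)–(0, 0.3928, 1.259)  len=0.6674
  (v10,v7,v6) [-+-] → (-0.623432, 0.3928, -1.02087)–(0, 0.3928, -1.259)  len=0.6674
  (v7,v1,v8) [++-] → (1.10896, 0.3928, -0.535338)–(0.623432, 0.3928, -1.02087)  len=0.6866
  (v4,v9,v5) [--+] → (0.623432, 0.3928, 1.02087)–(0, 0.3928, 1.259)  len=0.6674
  (v8,v6,v7) [--+] → (0, 0.3928, -1.259)–(0.623432, 0.3928, -1.02087)  len=0.6674
  (v9,v8,v1) [--+] → (1.10896, 0.3928, -0.535338)–(1.10896, 0.3928, 0.535338)  len=1.0707

Chained into 1 loop(s):
  loop 1: 10 segments, perimeter = 7.5574
Total perimeter = 7.557

loops=1 perimeter=7.557


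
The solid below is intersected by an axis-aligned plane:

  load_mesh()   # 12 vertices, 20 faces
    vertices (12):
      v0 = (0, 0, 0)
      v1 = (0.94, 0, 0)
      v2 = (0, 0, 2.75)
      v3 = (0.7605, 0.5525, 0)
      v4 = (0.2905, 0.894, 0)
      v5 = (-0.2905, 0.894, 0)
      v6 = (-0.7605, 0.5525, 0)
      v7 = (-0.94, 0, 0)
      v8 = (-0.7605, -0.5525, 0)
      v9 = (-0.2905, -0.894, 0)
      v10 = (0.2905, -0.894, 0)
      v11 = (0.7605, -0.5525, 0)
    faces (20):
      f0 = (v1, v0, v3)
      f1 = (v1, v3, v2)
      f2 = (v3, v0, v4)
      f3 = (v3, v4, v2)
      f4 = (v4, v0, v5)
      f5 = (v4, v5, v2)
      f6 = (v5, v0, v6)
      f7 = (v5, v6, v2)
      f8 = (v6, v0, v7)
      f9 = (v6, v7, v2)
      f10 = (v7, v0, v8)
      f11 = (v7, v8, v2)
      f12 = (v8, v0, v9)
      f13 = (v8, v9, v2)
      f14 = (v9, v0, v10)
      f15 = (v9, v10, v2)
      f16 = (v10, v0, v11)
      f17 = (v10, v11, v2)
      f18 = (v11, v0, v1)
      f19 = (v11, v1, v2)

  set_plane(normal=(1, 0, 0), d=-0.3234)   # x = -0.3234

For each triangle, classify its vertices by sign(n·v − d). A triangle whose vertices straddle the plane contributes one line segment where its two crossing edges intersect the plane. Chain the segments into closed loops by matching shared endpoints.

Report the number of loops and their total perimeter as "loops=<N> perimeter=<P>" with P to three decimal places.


Straddling triangles (8 of 20):
  (v5,v0,v6) [++-] → (-0.3234, 0.234949, 0)–(-0.3234, 0.870095, 0)  len=0.6351
  (v5,v6,v2) [+-+] → (-0.3234, 0.870095, 0)–(-0.3234, 0.234949, 1.58057)  len=1.7034
  (v6,v0,v7) [-+-] → (-0.3234, 0.234949, 0)–(-0.3234, 0, 0)  len=0.2349
  (v6,v7,v2) [--+] → (-0.3234, 0, 1.80388)–(-0.3234, 0.234949, 1.58057)  len=0.3241
  (v7,v0,v8) [-+-] → (-0.3234, 0, 0)–(-0.3234, -0.234949, 0)  len=0.2349
  (v7,v8,v2) [--+] → (-0.3234, -0.234949, 1.58057)–(-0.3234, 0, 1.80388)  len=0.3241
  (v8,v0,v9) [-++] → (-0.3234, -0.234949, 0)–(-0.3234, -0.870095, 0)  len=0.6351
  (v8,v9,v2) [-++] → (-0.3234, -0.870095, 0)–(-0.3234, -0.234949, 1.58057)  len=1.7034

Chained into 1 loop(s):
  loop 1: 8 segments, perimeter = 5.7953
Total perimeter = 5.795

loops=1 perimeter=5.795


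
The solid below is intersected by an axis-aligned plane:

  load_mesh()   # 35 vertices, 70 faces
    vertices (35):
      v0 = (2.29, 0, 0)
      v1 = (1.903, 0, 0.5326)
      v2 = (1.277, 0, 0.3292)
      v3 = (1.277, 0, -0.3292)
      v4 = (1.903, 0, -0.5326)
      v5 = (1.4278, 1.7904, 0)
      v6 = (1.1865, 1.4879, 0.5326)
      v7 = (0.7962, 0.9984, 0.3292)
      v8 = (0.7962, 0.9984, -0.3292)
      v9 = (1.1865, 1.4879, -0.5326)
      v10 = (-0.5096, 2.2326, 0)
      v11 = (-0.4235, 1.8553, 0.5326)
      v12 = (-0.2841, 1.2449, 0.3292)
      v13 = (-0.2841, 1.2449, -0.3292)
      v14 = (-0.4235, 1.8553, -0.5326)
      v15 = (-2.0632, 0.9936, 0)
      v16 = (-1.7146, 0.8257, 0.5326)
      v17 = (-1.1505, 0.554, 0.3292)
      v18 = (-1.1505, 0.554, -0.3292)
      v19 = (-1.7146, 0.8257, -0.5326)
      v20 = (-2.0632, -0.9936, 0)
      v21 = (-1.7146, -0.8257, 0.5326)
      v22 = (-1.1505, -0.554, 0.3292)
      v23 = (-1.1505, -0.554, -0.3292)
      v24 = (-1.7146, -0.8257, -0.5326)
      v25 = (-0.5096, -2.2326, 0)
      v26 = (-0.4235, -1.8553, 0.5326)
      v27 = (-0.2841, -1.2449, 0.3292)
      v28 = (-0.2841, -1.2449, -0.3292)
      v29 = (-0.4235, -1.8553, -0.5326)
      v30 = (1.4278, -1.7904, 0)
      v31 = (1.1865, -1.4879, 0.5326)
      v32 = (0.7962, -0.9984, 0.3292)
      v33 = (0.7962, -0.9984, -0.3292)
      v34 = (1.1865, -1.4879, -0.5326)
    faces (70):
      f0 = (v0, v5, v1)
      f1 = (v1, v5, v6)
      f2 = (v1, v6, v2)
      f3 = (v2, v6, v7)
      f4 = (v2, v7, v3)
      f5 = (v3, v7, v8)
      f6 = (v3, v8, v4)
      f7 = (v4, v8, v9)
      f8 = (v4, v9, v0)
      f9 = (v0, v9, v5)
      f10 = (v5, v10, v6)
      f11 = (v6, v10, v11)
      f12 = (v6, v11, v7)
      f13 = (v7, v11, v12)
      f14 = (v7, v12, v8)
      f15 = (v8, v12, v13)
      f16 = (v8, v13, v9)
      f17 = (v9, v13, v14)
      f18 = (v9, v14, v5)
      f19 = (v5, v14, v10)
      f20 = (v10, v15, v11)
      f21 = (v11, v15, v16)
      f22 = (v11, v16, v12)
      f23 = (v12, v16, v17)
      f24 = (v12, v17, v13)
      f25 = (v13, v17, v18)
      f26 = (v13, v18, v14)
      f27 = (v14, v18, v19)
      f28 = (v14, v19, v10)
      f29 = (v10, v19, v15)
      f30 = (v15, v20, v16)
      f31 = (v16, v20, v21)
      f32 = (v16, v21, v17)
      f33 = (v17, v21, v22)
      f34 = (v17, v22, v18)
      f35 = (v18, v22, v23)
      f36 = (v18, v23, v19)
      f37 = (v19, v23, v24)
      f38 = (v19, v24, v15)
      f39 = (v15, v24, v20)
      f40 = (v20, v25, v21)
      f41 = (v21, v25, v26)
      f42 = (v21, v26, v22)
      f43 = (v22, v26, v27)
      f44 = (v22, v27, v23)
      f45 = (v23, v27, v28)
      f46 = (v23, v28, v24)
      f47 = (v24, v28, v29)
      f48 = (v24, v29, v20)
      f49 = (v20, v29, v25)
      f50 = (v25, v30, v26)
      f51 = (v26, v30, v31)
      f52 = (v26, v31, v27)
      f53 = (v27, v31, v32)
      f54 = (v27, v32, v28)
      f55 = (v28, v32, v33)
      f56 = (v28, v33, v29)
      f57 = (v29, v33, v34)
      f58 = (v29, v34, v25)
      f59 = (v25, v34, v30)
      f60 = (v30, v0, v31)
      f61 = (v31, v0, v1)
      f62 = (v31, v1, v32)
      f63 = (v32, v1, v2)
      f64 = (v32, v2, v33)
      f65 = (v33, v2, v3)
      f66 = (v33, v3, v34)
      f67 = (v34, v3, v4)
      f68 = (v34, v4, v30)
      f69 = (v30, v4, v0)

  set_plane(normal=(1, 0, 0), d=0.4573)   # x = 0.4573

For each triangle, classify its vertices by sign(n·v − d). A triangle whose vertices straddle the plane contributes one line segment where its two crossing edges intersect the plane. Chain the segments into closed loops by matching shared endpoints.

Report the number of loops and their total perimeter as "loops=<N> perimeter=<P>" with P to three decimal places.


loops=2 perimeter=6.336

Straddling triangles (20 of 70):
  (v5,v10,v6) [+-+] → (0.4573, 2.01191, 0)–(0.4573, 1.80807, 0.303621)  len=0.3657
  (v6,v10,v11) [+--] → (0.4573, 1.80807, 0.303621)–(0.4573, 1.6543, 0.5326)  len=0.2758
  (v6,v11,v7) [+-+] → (0.4573, 1.6543, 0.5326)–(0.4573, 1.23649, 0.385716)  len=0.4429
  (v7,v11,v12) [+--] → (0.4573, 1.23649, 0.385716)–(0.4573, 1.07573, 0.3292)  len=0.1704
  (v7,v12,v8) [+-+] → (0.4573, 1.07573, 0.3292)–(0.4573, 1.07573, -0.122654)  len=0.4519
  (v8,v12,v13) [+--] → (0.4573, 1.07573, -0.122654)–(0.4573, 1.07573, -0.3292)  len=0.2065
  (v8,v13,v9) [+-+] → (0.4573, 1.07573, -0.3292)–(0.4573, 1.36741, -0.431744)  len=0.3092
  (v9,v13,v14) [+--] → (0.4573, 1.36741, -0.431744)–(0.4573, 1.6543, -0.5326)  len=0.3041
  (v9,v14,v5) [+-+] → (0.4573, 1.6543, -0.5326)–(0.4573, 1.82442, -0.279203)  len=0.3052
  (v5,v14,v10) [+--] → (0.4573, 1.82442, -0.279203)–(0.4573, 2.01191, 0)  len=0.3363
  (v25,v30,v26) [-+-] → (0.4573, -2.01191, 0)–(0.4573, -1.82442, 0.279203)  len=0.3363
  (v26,v30,v31) [-++] → (0.4573, -1.82442, 0.279203)–(0.4573, -1.6543, 0.5326)  len=0.3052
  (v26,v31,v27) [-+-] → (0.4573, -1.6543, 0.5326)–(0.4573, -1.36741, 0.431744)  len=0.3041
  (v27,v31,v32) [-++] → (0.4573, -1.36741, 0.431744)–(0.4573, -1.07573, 0.3292)  len=0.3092
  (v27,v32,v28) [-+-] → (0.4573, -1.07573, 0.3292)–(0.4573, -1.07573, 0.122654)  len=0.2065
  (v28,v32,v33) [-++] → (0.4573, -1.07573, 0.122654)–(0.4573, -1.07573, -0.3292)  len=0.4519
  (v28,v33,v29) [-+-] → (0.4573, -1.07573, -0.3292)–(0.4573, -1.23649, -0.385716)  len=0.1704
  (v29,v33,v34) [-++] → (0.4573, -1.23649, -0.385716)–(0.4573, -1.6543, -0.5326)  len=0.4429
  (v29,v34,v25) [-+-] → (0.4573, -1.6543, -0.5326)–(0.4573, -1.80807, -0.303621)  len=0.2758
  (v25,v34,v30) [-++] → (0.4573, -1.80807, -0.303621)–(0.4573, -2.01191, 0)  len=0.3657

Chained into 2 loop(s):
  loop 1: 10 segments, perimeter = 3.1680
  loop 2: 10 segments, perimeter = 3.1680
Total perimeter = 6.336
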